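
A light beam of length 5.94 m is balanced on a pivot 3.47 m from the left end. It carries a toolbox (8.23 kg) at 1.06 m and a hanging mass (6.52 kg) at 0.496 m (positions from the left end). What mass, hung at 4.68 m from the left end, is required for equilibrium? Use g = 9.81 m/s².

Take moments about the pivot (at 3.47 m from the left end).
Toolbox: 8.23 × 9.81 = 80.74 N down at 1.06 m → arm 2.41 m, τ = 80.74 × 2.41 = 194.6 N·m counterclockwise.
Hanging mass: 6.52 × 9.81 = 63.96 N down at 0.496 m → arm 2.974 m, τ = 63.96 × 2.974 = 190.2 N·m counterclockwise.
Net moment of known loads = 384.8 N·m counterclockwise.
An unknown mass m at 4.68 m has arm 1.21 m; its moment is m·g·1.21 clockwise.
Στ = 0 ⇒ m × 9.81 × 1.21 = 384.8 ⇒ m = 384.8 / (9.81 × 1.21) = 32.4 kg.

m ≈ 32.4 kg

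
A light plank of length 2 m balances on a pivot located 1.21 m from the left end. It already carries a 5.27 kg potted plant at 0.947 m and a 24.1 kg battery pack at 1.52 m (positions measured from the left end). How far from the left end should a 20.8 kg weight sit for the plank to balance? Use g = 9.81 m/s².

About the pivot (at 1.21 m from the left end):
Potted plant: 5.27 × 9.81 = 51.7 N down at 0.947 m → arm 0.263 m, τ = 51.7 × 0.263 = 13.6 N·m counterclockwise.
Battery pack: 24.1 × 9.81 = 236.4 N down at 1.52 m → arm 0.31 m, τ = 236.4 × 0.31 = 73.28 N·m clockwise.
Net moment of existing loads = 59.68 N·m clockwise.
The weight weighs 20.8 × 9.81 = 204 N and must supply an equal counterclockwise moment, so its lever arm about the pivot is 59.68 / 204 = 0.293 m.
That puts it at 1.21 − 0.293 = 0.917 m from the left end.

x ≈ 0.917 m from the left end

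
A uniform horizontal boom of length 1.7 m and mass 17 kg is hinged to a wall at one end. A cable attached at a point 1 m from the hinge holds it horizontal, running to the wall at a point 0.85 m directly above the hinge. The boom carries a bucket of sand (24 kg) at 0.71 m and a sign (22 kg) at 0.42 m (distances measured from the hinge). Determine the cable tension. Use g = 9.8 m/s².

T ≈ 616 N

Sum moments about the hinge (the unknown hinge reaction has zero arm there).
Beam weight: 17 × 9.8 = 166.6 N down at 0.85 m → arm 0.85 m, τ = 166.6 × 0.85 = 141.6 N·m clockwise.
Bucket of sand: 24 × 9.8 = 235.2 N down at 0.71 m → arm 0.71 m, τ = 235.2 × 0.71 = 167 N·m clockwise.
Sign: 22 × 9.8 = 215.6 N down at 0.42 m → arm 0.42 m, τ = 215.6 × 0.42 = 90.55 N·m clockwise.
Total clockwise load moment = 399.2 N·m.
The cable tension T acts at 1 m; only its component perpendicular to the boom, T sinθ, produces torque. sinθ = h/√(h²+d²) = 0.85/√(0.85²+1²) = 0.6476.
Balancing moments: T × 1 × 0.6476 = 399.2, giving T = 399.2 / 0.6476 = 616 N.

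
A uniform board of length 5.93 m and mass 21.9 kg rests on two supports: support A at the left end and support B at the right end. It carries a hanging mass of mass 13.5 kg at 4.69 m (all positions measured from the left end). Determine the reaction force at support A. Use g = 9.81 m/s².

Taking torques about support B:
Beam weight: 21.9 × 9.81 = 214.8 N down at 2.965 m → arm 2.965 m, τ = 214.8 × 2.965 = 636.9 N·m counterclockwise.
Hanging mass: 13.5 × 9.81 = 132.4 N down at 4.69 m → arm 1.24 m, τ = 132.4 × 1.24 = 164.2 N·m counterclockwise.
Net load moment about support B = 801.1 N·m counterclockwise.
Reaction R at support A is upward at 0 m, arm 5.93 m → moment R × 5.93 clockwise.
Setting net torque to zero: R × 5.93 = 801.1 → R = 135 N.

R_A ≈ 135 N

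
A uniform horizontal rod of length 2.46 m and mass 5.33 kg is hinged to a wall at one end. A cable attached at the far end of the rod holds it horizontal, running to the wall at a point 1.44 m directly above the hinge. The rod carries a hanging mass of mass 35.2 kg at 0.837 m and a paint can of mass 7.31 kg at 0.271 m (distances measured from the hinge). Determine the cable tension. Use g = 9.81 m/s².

T ≈ 300 N

Taking torques about the hinge:
Beam weight: 5.33 × 9.81 = 52.29 N down at 1.23 m → arm 1.23 m, τ = 52.29 × 1.23 = 64.32 N·m clockwise.
Hanging mass: 35.2 × 9.81 = 345.3 N down at 0.837 m → arm 0.837 m, τ = 345.3 × 0.837 = 289 N·m clockwise.
Paint can: 7.31 × 9.81 = 71.71 N down at 0.271 m → arm 0.271 m, τ = 71.71 × 0.271 = 19.43 N·m clockwise.
Total clockwise load moment = 372.8 N·m.
The cable tension T acts at 2.46 m; only its component perpendicular to the rod, T sinθ, produces torque. sinθ = h/√(h²+d²) = 1.44/√(1.44²+2.46²) = 0.5052.
Balancing moments: T × 2.46 × 0.5052 = 372.8, giving T = 372.8 / 1.243 = 300 N.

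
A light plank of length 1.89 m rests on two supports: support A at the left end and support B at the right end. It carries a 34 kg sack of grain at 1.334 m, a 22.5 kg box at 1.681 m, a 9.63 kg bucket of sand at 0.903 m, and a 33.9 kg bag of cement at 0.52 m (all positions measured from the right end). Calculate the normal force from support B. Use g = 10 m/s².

Choose support A as the axis so its reaction then has zero moment arm.
Sack of grain: 34 × 10 = 340 N down at 1.334 m → arm 0.556 m, τ = 340 × 0.556 = 189 N·m clockwise.
Box: 22.5 × 10 = 225 N down at 1.681 m → arm 0.209 m, τ = 225 × 0.209 = 47.02 N·m clockwise.
Bucket of sand: 9.63 × 10 = 96.3 N down at 0.903 m → arm 0.987 m, τ = 96.3 × 0.987 = 95.05 N·m clockwise.
Bag of cement: 33.9 × 10 = 339 N down at 0.52 m → arm 1.37 m, τ = 339 × 1.37 = 464.4 N·m clockwise.
Net load moment about support A = 795.5 N·m clockwise.
Reaction R at support B is upward at 0 m, arm 1.89 m → moment R × 1.89 counterclockwise.
For rotational equilibrium, R × 1.89 = 795.5, so R = 421 N.

R_B ≈ 421 N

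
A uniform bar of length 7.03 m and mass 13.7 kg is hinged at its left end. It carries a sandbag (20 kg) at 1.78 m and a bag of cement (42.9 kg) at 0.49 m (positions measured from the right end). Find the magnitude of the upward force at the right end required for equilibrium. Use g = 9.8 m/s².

F ≈ 605 N

Taking torques about the left end:
Beam weight: 13.7 × 9.8 = 134.3 N down at 3.515 m → arm 3.515 m, τ = 134.3 × 3.515 = 472.1 N·m clockwise.
Sandbag: 20 × 9.8 = 196 N down at 1.78 m → arm 5.25 m, τ = 196 × 5.25 = 1029 N·m clockwise.
Bag of cement: 42.9 × 9.8 = 420.4 N down at 0.49 m → arm 6.54 m, τ = 420.4 × 6.54 = 2749 N·m clockwise.
Net moment of the loads = 4250 N·m clockwise.
The upward force F acts at the right end, arm 7.03 m, giving F × 7.03 counterclockwise.
For rotational equilibrium, F × 7.03 = 4250, so F = 4250 / 7.03 = 605 N.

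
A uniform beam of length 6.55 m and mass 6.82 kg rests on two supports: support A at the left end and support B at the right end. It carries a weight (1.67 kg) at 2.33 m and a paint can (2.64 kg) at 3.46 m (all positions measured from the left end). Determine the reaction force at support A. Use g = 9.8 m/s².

R_A ≈ 56.2 N

Choose support B as the axis so its reaction then has zero moment arm.
Beam weight: 6.82 × 9.8 = 66.84 N down at 3.275 m → arm 3.275 m, τ = 66.84 × 3.275 = 218.9 N·m counterclockwise.
Weight: 1.67 × 9.8 = 16.37 N down at 2.33 m → arm 4.22 m, τ = 16.37 × 4.22 = 69.08 N·m counterclockwise.
Paint can: 2.64 × 9.8 = 25.87 N down at 3.46 m → arm 3.09 m, τ = 25.87 × 3.09 = 79.94 N·m counterclockwise.
Net load moment about support B = 367.9 N·m counterclockwise.
Reaction R at support A is upward at 0 m, arm 6.55 m → moment R × 6.55 clockwise.
For rotational equilibrium, R × 6.55 = 367.9, so R = 56.2 N.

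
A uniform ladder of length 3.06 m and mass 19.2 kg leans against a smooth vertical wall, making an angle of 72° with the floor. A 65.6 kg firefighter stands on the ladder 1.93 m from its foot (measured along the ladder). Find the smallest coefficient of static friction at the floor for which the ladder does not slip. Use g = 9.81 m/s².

μ_min ≈ 0.195

Choose the foot of the ladder as the axis so the floor normal and friction both act there and drop out.
Ladder weight 19.2×9.81 = 188.4 N acts at 1.53 m along the ladder; its horizontal arm is 1.53·cos72° = 0.4728 m → τ = 89.08 N·m clockwise.
Firefighter: 65.6×9.81 = 643.5 N at 1.93 m → arm 0.5964 m → τ = 383.8 N·m clockwise.
Wall normal N acts horizontally at the top; its moment arm is the height L sinθ = 3.06·sin72° = 2.91 m, counterclockwise.
Balancing moments: N × 2.91 = 472.9, giving N = 162.5 N.
ΣFx = 0 ⇒ f = N_wall = 162.5 N. ΣFy = 0 ⇒ N_floor = 831.9 N.
μ_min = f / N_floor = 162.5 / 831.9 = 0.195.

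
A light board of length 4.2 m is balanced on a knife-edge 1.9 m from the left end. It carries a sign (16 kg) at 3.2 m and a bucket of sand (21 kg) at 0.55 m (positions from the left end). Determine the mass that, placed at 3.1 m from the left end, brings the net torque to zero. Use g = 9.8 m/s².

Choose the knife-edge (at 1.9 m from the left end) as the axis so the support reaction has zero arm there.
Sign: 16 × 9.8 = 156.8 N down at 3.2 m → arm 1.3 m, τ = 156.8 × 1.3 = 203.8 N·m clockwise.
Bucket of sand: 21 × 9.8 = 205.8 N down at 0.55 m → arm 1.35 m, τ = 205.8 × 1.35 = 277.8 N·m counterclockwise.
Net moment of known loads = 74 N·m counterclockwise.
An unknown mass m at 3.1 m has arm 1.2 m; its moment is m·g·1.2 clockwise.
Στ = 0 ⇒ m × 9.8 × 1.2 = 74 ⇒ m = 74 / (9.8 × 1.2) = 6.29 kg.

m ≈ 6.29 kg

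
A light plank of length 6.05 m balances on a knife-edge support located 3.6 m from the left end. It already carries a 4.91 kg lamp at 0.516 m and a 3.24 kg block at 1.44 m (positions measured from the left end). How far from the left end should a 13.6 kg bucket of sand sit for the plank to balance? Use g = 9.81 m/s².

Taking torques about the knife-edge support (at 3.6 m from the left end):
Lamp: 4.91 × 9.81 = 48.17 N down at 0.516 m → arm 3.084 m, τ = 48.17 × 3.084 = 148.6 N·m counterclockwise.
Block: 3.24 × 9.81 = 31.78 N down at 1.44 m → arm 2.16 m, τ = 31.78 × 2.16 = 68.64 N·m counterclockwise.
Net moment of existing loads = 217.2 N·m counterclockwise.
The bucket of sand weighs 13.6 × 9.81 = 133.4 N and must supply an equal clockwise moment, so its lever arm about the knife-edge support is 217.2 / 133.4 = 1.63 m.
That puts it at 3.6 + 1.63 = 5.23 m from the left end.

x ≈ 5.23 m from the left end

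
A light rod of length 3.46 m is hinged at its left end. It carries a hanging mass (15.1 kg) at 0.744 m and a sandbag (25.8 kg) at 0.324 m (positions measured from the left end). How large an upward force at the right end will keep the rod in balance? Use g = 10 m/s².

F ≈ 56.6 N

Take moments about the left end.
Hanging mass: 15.1 × 10 = 151 N down at 0.744 m → arm 0.744 m, τ = 151 × 0.744 = 112.3 N·m clockwise.
Sandbag: 25.8 × 10 = 258 N down at 0.324 m → arm 0.324 m, τ = 258 × 0.324 = 83.59 N·m clockwise.
Net moment of the loads = 195.9 N·m clockwise.
The upward force F acts at the right end, arm 3.46 m, giving F × 3.46 counterclockwise.
For rotational equilibrium, F × 3.46 = 195.9, so F = 195.9 / 3.46 = 56.6 N.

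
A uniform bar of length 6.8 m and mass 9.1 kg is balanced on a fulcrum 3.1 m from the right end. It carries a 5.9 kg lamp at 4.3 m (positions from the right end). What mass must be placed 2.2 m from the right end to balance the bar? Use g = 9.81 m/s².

Take moments about the fulcrum (at 3.1 m from the right end).
Beam weight: 9.1 × 9.81 = 89.27 N down at 3.4 m → arm 0.3 m, τ = 89.27 × 0.3 = 26.78 N·m counterclockwise.
Lamp: 5.9 × 9.81 = 57.88 N down at 4.3 m → arm 1.2 m, τ = 57.88 × 1.2 = 69.46 N·m counterclockwise.
Net moment of known loads = 96.24 N·m counterclockwise.
An unknown mass m at 2.2 m has arm 0.9 m; its moment is m·g·0.9 clockwise.
Balancing moments: m × 9.81 × 0.9 = 96.24, giving m = 96.24 / (9.81 × 0.9) = 10.9 kg.

m ≈ 10.9 kg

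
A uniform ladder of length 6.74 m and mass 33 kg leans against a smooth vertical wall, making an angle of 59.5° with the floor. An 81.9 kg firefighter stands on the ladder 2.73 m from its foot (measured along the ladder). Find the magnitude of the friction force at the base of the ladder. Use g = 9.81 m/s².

Choose the foot of the ladder as the axis so the floor normal and friction both act there and drop out.
Ladder weight 33×9.81 = 323.7 N acts at 3.37 m along the ladder; its horizontal arm is 3.37·cos59.5° = 1.71 m → τ = 553.5 N·m clockwise.
Firefighter: 81.9×9.81 = 803.4 N at 2.73 m → arm 1.386 m → τ = 1114 N·m clockwise.
Wall normal N acts horizontally at the top; its moment arm is the height L sinθ = 6.74·sin59.5° = 5.807 m, counterclockwise.
Στ = 0 ⇒ N × 5.807 = 1668 ⇒ N = 287 N.
ΣFx = 0: friction at the foot balances the wall's push, so f = N_wall = 287 N.

f ≈ 287 N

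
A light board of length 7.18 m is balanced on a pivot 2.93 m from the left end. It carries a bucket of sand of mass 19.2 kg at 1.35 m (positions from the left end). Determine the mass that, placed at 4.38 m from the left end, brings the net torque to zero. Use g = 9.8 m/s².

m ≈ 20.9 kg

About the pivot (at 2.93 m from the left end):
Bucket of sand: 19.2 × 9.8 = 188.2 N down at 1.35 m → arm 1.58 m, τ = 188.2 × 1.58 = 297.4 N·m counterclockwise.
Net moment of known loads = 297.4 N·m counterclockwise.
An unknown mass m at 4.38 m has arm 1.45 m; its moment is m·g·1.45 clockwise.
For rotational equilibrium, m × 9.8 × 1.45 = 297.4, so m = 297.4 / (9.8 × 1.45) = 20.9 kg.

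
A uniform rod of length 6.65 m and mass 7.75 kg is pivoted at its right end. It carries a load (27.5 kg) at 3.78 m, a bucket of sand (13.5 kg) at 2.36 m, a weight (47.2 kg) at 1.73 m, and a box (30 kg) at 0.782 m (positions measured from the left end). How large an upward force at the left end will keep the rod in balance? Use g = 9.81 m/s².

F ≈ 842 N

Choose the right end as the axis so the unknown pivot reaction has zero arm there.
Beam weight: 7.75 × 9.81 = 76.03 N down at 3.325 m → arm 3.325 m, τ = 76.03 × 3.325 = 252.8 N·m counterclockwise.
Load: 27.5 × 9.81 = 269.8 N down at 3.78 m → arm 2.87 m, τ = 269.8 × 2.87 = 774.3 N·m counterclockwise.
Bucket of sand: 13.5 × 9.81 = 132.4 N down at 2.36 m → arm 4.29 m, τ = 132.4 × 4.29 = 568 N·m counterclockwise.
Weight: 47.2 × 9.81 = 463 N down at 1.73 m → arm 4.92 m, τ = 463 × 4.92 = 2278 N·m counterclockwise.
Box: 30 × 9.81 = 294.3 N down at 0.782 m → arm 5.868 m, τ = 294.3 × 5.868 = 1727 N·m counterclockwise.
Net moment of the loads = 5600 N·m counterclockwise.
The upward force F acts at the left end, arm 6.65 m, giving F × 6.65 clockwise.
For rotational equilibrium, F × 6.65 = 5600, so F = 5600 / 6.65 = 842 N.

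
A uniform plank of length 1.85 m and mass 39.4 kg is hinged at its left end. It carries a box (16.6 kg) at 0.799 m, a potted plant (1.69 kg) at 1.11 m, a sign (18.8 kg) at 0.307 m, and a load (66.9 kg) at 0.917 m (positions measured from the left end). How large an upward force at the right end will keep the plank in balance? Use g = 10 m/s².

F ≈ 642 N

Choose the left end as the axis so the unknown pivot reaction has zero arm there.
Beam weight: 39.4 × 10 = 394 N down at 0.925 m → arm 0.925 m, τ = 394 × 0.925 = 364.5 N·m clockwise.
Box: 16.6 × 10 = 166 N down at 0.799 m → arm 0.799 m, τ = 166 × 0.799 = 132.6 N·m clockwise.
Potted plant: 1.69 × 10 = 16.9 N down at 1.11 m → arm 1.11 m, τ = 16.9 × 1.11 = 18.76 N·m clockwise.
Sign: 18.8 × 10 = 188 N down at 0.307 m → arm 0.307 m, τ = 188 × 0.307 = 57.72 N·m clockwise.
Load: 66.9 × 10 = 669 N down at 0.917 m → arm 0.917 m, τ = 669 × 0.917 = 613.5 N·m clockwise.
Net moment of the loads = 1187 N·m clockwise.
The upward force F acts at the right end, arm 1.85 m, giving F × 1.85 counterclockwise.
Στ = 0 ⇒ F × 1.85 = 1187 ⇒ F = 1187 / 1.85 = 642 N.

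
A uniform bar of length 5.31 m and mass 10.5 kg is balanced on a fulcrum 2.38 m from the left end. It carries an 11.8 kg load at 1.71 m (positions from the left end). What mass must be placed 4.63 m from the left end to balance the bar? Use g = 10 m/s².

m ≈ 2.23 kg

Take moments about the fulcrum (at 2.38 m from the left end).
Beam weight: 10.5 × 10 = 105 N down at 2.655 m → arm 0.275 m, τ = 105 × 0.275 = 28.88 N·m clockwise.
Load: 11.8 × 10 = 118 N down at 1.71 m → arm 0.67 m, τ = 118 × 0.67 = 79.06 N·m counterclockwise.
Net moment of known loads = 50.18 N·m counterclockwise.
An unknown mass m at 4.63 m has arm 2.25 m; its moment is m·g·2.25 clockwise.
Balancing moments: m × 10 × 2.25 = 50.18, giving m = 50.18 / (10 × 2.25) = 2.23 kg.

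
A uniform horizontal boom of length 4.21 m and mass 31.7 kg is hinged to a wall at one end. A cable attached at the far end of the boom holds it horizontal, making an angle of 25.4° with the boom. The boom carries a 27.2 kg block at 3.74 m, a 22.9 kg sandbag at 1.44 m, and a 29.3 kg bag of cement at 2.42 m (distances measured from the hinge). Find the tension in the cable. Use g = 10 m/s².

Choose the hinge as the axis so the unknown hinge reaction has zero arm there.
Beam weight: 31.7 × 10 = 317 N down at 2.105 m → arm 2.105 m, τ = 317 × 2.105 = 667.3 N·m clockwise.
Block: 27.2 × 10 = 272 N down at 3.74 m → arm 3.74 m, τ = 272 × 3.74 = 1017 N·m clockwise.
Sandbag: 22.9 × 10 = 229 N down at 1.44 m → arm 1.44 m, τ = 229 × 1.44 = 329.8 N·m clockwise.
Bag of cement: 29.3 × 10 = 293 N down at 2.42 m → arm 2.42 m, τ = 293 × 2.42 = 709.1 N·m clockwise.
Total clockwise load moment = 2723 N·m.
The cable tension T acts at 4.21 m; only its component perpendicular to the boom, T sinθ, produces torque. sin 25.4° = 0.4289.
Στ = 0 ⇒ T × 4.21 × 0.4289 = 2723 ⇒ T = 2723 / 1.806 = 1510 N.

T ≈ 1510 N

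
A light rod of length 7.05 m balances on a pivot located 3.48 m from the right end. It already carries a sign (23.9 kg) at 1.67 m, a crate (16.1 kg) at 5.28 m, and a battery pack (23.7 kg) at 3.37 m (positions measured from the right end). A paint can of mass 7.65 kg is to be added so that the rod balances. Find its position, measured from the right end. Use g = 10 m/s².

Taking torques about the pivot (at 3.48 m from the right end):
Sign: 23.9 × 10 = 239 N down at 1.67 m → arm 1.81 m, τ = 239 × 1.81 = 432.6 N·m clockwise.
Crate: 16.1 × 10 = 161 N down at 5.28 m → arm 1.8 m, τ = 161 × 1.8 = 289.8 N·m counterclockwise.
Battery pack: 23.7 × 10 = 237 N down at 3.37 m → arm 0.11 m, τ = 237 × 0.11 = 26.07 N·m clockwise.
Net moment of existing loads = 168.9 N·m clockwise.
The paint can weighs 7.65 × 10 = 76.5 N and must supply an equal counterclockwise moment, so its lever arm about the pivot is 168.9 / 76.5 = 2.21 m.
That puts it at 3.48 + 2.21 = 5.69 m from the right end.

x ≈ 5.69 m from the right end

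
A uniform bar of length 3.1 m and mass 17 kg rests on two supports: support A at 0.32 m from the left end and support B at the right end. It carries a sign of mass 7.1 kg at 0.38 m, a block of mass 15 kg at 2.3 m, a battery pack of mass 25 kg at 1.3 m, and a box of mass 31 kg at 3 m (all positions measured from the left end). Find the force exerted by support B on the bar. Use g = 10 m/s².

R_B ≈ 571 N

About support A:
Beam weight: 17 × 10 = 170 N down at 1.55 m → arm 1.23 m, τ = 170 × 1.23 = 209.1 N·m clockwise.
Sign: 7.1 × 10 = 71 N down at 0.38 m → arm 0.06 m, τ = 71 × 0.06 = 4.26 N·m clockwise.
Block: 15 × 10 = 150 N down at 2.3 m → arm 1.98 m, τ = 150 × 1.98 = 297 N·m clockwise.
Battery pack: 25 × 10 = 250 N down at 1.3 m → arm 0.98 m, τ = 250 × 0.98 = 245 N·m clockwise.
Box: 31 × 10 = 310 N down at 3 m → arm 2.68 m, τ = 310 × 2.68 = 830.8 N·m clockwise.
Net load moment about support A = 1586 N·m clockwise.
Reaction R at support B is upward at 3.1 m, arm 2.78 m → moment R × 2.78 counterclockwise.
Στ = 0 ⇒ R × 2.78 = 1586 ⇒ R = 571 N.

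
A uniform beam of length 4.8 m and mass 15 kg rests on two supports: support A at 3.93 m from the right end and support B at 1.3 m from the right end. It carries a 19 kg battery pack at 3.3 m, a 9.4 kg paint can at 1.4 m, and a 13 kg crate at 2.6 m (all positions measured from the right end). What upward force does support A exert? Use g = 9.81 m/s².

Sum moments about support B (its reaction then has zero moment arm).
Beam weight: 15 × 9.81 = 147.2 N down at 2.4 m → arm 1.1 m, τ = 147.2 × 1.1 = 161.9 N·m counterclockwise.
Battery pack: 19 × 9.81 = 186.4 N down at 3.3 m → arm 2 m, τ = 186.4 × 2 = 372.8 N·m counterclockwise.
Paint can: 9.4 × 9.81 = 92.21 N down at 1.4 m → arm 0.1 m, τ = 92.21 × 0.1 = 9.221 N·m counterclockwise.
Crate: 13 × 9.81 = 127.5 N down at 2.6 m → arm 1.3 m, τ = 127.5 × 1.3 = 165.8 N·m counterclockwise.
Net load moment about support B = 709.7 N·m counterclockwise.
Reaction R at support A is upward at 3.93 m, arm 2.63 m → moment R × 2.63 clockwise.
Setting net torque to zero: R × 2.63 = 709.7 → R = 270 N.

R_A ≈ 270 N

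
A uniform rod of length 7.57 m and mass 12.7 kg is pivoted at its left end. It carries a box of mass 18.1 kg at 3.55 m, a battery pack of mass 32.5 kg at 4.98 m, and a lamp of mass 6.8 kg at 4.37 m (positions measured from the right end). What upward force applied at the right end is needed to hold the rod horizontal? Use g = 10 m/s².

Choose the left end as the axis so the unknown pivot reaction has zero arm there.
Beam weight: 12.7 × 10 = 127 N down at 3.785 m → arm 3.785 m, τ = 127 × 3.785 = 480.7 N·m clockwise.
Box: 18.1 × 10 = 181 N down at 3.55 m → arm 4.02 m, τ = 181 × 4.02 = 727.6 N·m clockwise.
Battery pack: 32.5 × 10 = 325 N down at 4.98 m → arm 2.59 m, τ = 325 × 2.59 = 841.8 N·m clockwise.
Lamp: 6.8 × 10 = 68 N down at 4.37 m → arm 3.2 m, τ = 68 × 3.2 = 217.6 N·m clockwise.
Net moment of the loads = 2268 N·m clockwise.
The upward force F acts at the right end, arm 7.57 m, giving F × 7.57 counterclockwise.
For rotational equilibrium, F × 7.57 = 2268, so F = 2268 / 7.57 = 300 N.

F ≈ 300 N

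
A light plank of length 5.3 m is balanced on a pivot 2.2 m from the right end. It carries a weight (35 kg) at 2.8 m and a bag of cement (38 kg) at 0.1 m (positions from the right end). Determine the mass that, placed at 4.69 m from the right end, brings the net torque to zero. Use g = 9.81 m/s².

Taking torques about the pivot (at 2.2 m from the right end):
Weight: 35 × 9.81 = 343.4 N down at 2.8 m → arm 0.6 m, τ = 343.4 × 0.6 = 206 N·m counterclockwise.
Bag of cement: 38 × 9.81 = 372.8 N down at 0.1 m → arm 2.1 m, τ = 372.8 × 2.1 = 782.9 N·m clockwise.
Net moment of known loads = 576.9 N·m clockwise.
An unknown mass m at 4.69 m has arm 2.49 m; its moment is m·g·2.49 counterclockwise.
Setting net torque to zero: m × 9.81 × 2.49 = 576.9 → m = 576.9 / (9.81 × 2.49) = 23.6 kg.

m ≈ 23.6 kg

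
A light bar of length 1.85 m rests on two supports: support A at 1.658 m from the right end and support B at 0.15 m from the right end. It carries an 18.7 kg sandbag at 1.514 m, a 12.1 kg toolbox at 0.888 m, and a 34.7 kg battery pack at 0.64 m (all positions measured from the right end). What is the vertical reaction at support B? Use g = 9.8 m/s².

R_B ≈ 308 N

Sum moments about support A (its reaction then has zero moment arm).
Sandbag: 18.7 × 9.8 = 183.3 N down at 1.514 m → arm 0.144 m, τ = 183.3 × 0.144 = 26.4 N·m clockwise.
Toolbox: 12.1 × 9.8 = 118.6 N down at 0.888 m → arm 0.77 m, τ = 118.6 × 0.77 = 91.32 N·m clockwise.
Battery pack: 34.7 × 9.8 = 340.1 N down at 0.64 m → arm 1.018 m, τ = 340.1 × 1.018 = 346.2 N·m clockwise.
Net load moment about support A = 463.9 N·m clockwise.
Reaction R at support B is upward at 0.15 m, arm 1.508 m → moment R × 1.508 counterclockwise.
For rotational equilibrium, R × 1.508 = 463.9, so R = 308 N.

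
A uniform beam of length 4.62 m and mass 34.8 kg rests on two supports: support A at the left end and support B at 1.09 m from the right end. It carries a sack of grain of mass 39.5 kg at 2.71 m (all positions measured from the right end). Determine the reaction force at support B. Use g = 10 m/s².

R_B ≈ 441 N

Take moments about support A.
Beam weight: 34.8 × 10 = 348 N down at 2.31 m → arm 2.31 m, τ = 348 × 2.31 = 803.9 N·m clockwise.
Sack of grain: 39.5 × 10 = 395 N down at 2.71 m → arm 1.91 m, τ = 395 × 1.91 = 754.4 N·m clockwise.
Net load moment about support A = 1558 N·m clockwise.
Reaction R at support B is upward at 1.09 m, arm 3.53 m → moment R × 3.53 counterclockwise.
Στ = 0 ⇒ R × 3.53 = 1558 ⇒ R = 441 N.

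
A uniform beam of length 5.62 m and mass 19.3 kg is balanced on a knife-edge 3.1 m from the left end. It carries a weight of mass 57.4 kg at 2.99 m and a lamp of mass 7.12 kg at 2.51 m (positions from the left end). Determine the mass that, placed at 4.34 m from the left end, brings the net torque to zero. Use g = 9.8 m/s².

m ≈ 13 kg

Sum moments about the knife-edge (at 3.1 m from the left end) (the support reaction has zero arm there).
Beam weight: 19.3 × 9.8 = 189.1 N down at 2.81 m → arm 0.29 m, τ = 189.1 × 0.29 = 54.84 N·m counterclockwise.
Weight: 57.4 × 9.8 = 562.5 N down at 2.99 m → arm 0.11 m, τ = 562.5 × 0.11 = 61.88 N·m counterclockwise.
Lamp: 7.12 × 9.8 = 69.78 N down at 2.51 m → arm 0.59 m, τ = 69.78 × 0.59 = 41.17 N·m counterclockwise.
Net moment of known loads = 157.9 N·m counterclockwise.
An unknown mass m at 4.34 m has arm 1.24 m; its moment is m·g·1.24 clockwise.
Setting net torque to zero: m × 9.8 × 1.24 = 157.9 → m = 157.9 / (9.8 × 1.24) = 13 kg.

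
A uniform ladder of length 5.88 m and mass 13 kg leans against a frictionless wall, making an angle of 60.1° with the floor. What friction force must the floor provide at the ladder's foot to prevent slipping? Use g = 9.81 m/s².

f ≈ 36.7 N

Sum moments about the foot of the ladder (the floor normal and friction both act there and drop out).
Ladder weight 13×9.81 = 127.5 N acts at 2.94 m along the ladder; its horizontal arm is 2.94·cos60.1° = 1.466 m → τ = 186.9 N·m clockwise.
Wall normal N acts horizontally at the top; its moment arm is the height L sinθ = 5.88·sin60.1° = 5.097 m, counterclockwise.
Balancing moments: N × 5.097 = 186.9, giving N = 36.7 N.
ΣFx = 0: friction at the foot balances the wall's push, so f = N_wall = 36.7 N.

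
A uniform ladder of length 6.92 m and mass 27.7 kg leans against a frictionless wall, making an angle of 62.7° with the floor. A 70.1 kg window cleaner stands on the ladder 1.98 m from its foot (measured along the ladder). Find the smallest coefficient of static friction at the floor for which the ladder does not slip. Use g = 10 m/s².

μ_min ≈ 0.179

Taking torques about the foot of the ladder:
Ladder weight 27.7×10 = 277 N acts at 3.46 m along the ladder; its horizontal arm is 3.46·cos62.7° = 1.587 m → τ = 439.6 N·m clockwise.
Window cleaner: 70.1×10 = 701 N at 1.98 m → arm 0.9081 m → τ = 636.6 N·m clockwise.
Wall normal N acts horizontally at the top; its moment arm is the height L sinθ = 6.92·sin62.7° = 6.149 m, counterclockwise.
Setting net torque to zero: N × 6.149 = 1076 → N = 175 N.
ΣFx = 0 ⇒ f = N_wall = 175 N. ΣFy = 0 ⇒ N_floor = 978 N.
μ_min = f / N_floor = 175 / 978 = 0.179.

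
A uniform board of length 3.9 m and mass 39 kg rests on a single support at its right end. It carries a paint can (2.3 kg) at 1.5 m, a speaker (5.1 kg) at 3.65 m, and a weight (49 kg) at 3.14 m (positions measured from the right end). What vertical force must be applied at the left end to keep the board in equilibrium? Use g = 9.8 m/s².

F ≈ 633 N

Sum moments about the right end (the unknown pivot reaction has zero arm there).
Beam weight: 39 × 9.8 = 382.2 N down at 1.95 m → arm 1.95 m, τ = 382.2 × 1.95 = 745.3 N·m counterclockwise.
Paint can: 2.3 × 9.8 = 22.54 N down at 1.5 m → arm 1.5 m, τ = 22.54 × 1.5 = 33.81 N·m counterclockwise.
Speaker: 5.1 × 9.8 = 49.98 N down at 3.65 m → arm 3.65 m, τ = 49.98 × 3.65 = 182.4 N·m counterclockwise.
Weight: 49 × 9.8 = 480.2 N down at 3.14 m → arm 3.14 m, τ = 480.2 × 3.14 = 1508 N·m counterclockwise.
Net moment of the loads = 2470 N·m counterclockwise.
The upward force F acts at the left end, arm 3.9 m, giving F × 3.9 clockwise.
For rotational equilibrium, F × 3.9 = 2470, so F = 2470 / 3.9 = 633 N.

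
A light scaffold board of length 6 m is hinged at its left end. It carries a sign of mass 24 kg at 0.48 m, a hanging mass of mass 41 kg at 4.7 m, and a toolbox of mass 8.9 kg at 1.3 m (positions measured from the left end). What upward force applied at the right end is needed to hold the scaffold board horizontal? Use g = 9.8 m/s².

F ≈ 352 N

Sum moments about the left end (the unknown pivot reaction has zero arm there).
Sign: 24 × 9.8 = 235.2 N down at 0.48 m → arm 0.48 m, τ = 235.2 × 0.48 = 112.9 N·m clockwise.
Hanging mass: 41 × 9.8 = 401.8 N down at 4.7 m → arm 4.7 m, τ = 401.8 × 4.7 = 1888 N·m clockwise.
Toolbox: 8.9 × 9.8 = 87.22 N down at 1.3 m → arm 1.3 m, τ = 87.22 × 1.3 = 113.4 N·m clockwise.
Net moment of the loads = 2114 N·m clockwise.
The upward force F acts at the right end, arm 6 m, giving F × 6 counterclockwise.
For rotational equilibrium, F × 6 = 2114, so F = 2114 / 6 = 352 N.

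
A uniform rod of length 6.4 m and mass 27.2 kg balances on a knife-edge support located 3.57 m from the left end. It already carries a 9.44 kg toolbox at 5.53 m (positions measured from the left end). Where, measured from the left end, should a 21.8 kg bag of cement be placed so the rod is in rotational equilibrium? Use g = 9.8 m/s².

x ≈ 3.18 m from the left end

About the knife-edge support (at 3.57 m from the left end):
Beam weight: 27.2 × 9.8 = 266.6 N down at 3.2 m → arm 0.37 m, τ = 266.6 × 0.37 = 98.64 N·m counterclockwise.
Toolbox: 9.44 × 9.8 = 92.51 N down at 5.53 m → arm 1.96 m, τ = 92.51 × 1.96 = 181.3 N·m clockwise.
Net moment of existing loads = 82.66 N·m clockwise.
The bag of cement weighs 21.8 × 9.8 = 213.6 N and must supply an equal counterclockwise moment, so its lever arm about the knife-edge support is 82.66 / 213.6 = 0.387 m.
That puts it at 3.57 − 0.387 = 3.18 m from the left end.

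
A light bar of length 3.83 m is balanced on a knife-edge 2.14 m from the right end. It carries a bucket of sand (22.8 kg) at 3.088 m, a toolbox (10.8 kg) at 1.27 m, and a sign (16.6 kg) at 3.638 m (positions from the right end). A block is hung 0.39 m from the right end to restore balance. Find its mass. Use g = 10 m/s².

m ≈ 21.2 kg

Take moments about the knife-edge (at 2.14 m from the right end).
Bucket of sand: 22.8 × 10 = 228 N down at 3.088 m → arm 0.948 m, τ = 228 × 0.948 = 216.1 N·m counterclockwise.
Toolbox: 10.8 × 10 = 108 N down at 1.27 m → arm 0.87 m, τ = 108 × 0.87 = 93.96 N·m clockwise.
Sign: 16.6 × 10 = 166 N down at 3.638 m → arm 1.498 m, τ = 166 × 1.498 = 248.7 N·m counterclockwise.
Net moment of known loads = 370.8 N·m counterclockwise.
An unknown mass m at 0.39 m has arm 1.75 m; its moment is m·g·1.75 clockwise.
Balancing moments: m × 10 × 1.75 = 370.8, giving m = 370.8 / (10 × 1.75) = 21.2 kg.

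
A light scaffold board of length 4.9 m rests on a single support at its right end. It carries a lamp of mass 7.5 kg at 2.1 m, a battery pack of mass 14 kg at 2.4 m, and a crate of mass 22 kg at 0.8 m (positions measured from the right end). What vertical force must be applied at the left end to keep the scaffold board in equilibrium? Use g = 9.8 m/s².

F ≈ 134 N

About the right end:
Lamp: 7.5 × 9.8 = 73.5 N down at 2.1 m → arm 2.1 m, τ = 73.5 × 2.1 = 154.3 N·m counterclockwise.
Battery pack: 14 × 9.8 = 137.2 N down at 2.4 m → arm 2.4 m, τ = 137.2 × 2.4 = 329.3 N·m counterclockwise.
Crate: 22 × 9.8 = 215.6 N down at 0.8 m → arm 0.8 m, τ = 215.6 × 0.8 = 172.5 N·m counterclockwise.
Net moment of the loads = 656.1 N·m counterclockwise.
The upward force F acts at the left end, arm 4.9 m, giving F × 4.9 clockwise.
Balancing moments: F × 4.9 = 656.1, giving F = 656.1 / 4.9 = 134 N.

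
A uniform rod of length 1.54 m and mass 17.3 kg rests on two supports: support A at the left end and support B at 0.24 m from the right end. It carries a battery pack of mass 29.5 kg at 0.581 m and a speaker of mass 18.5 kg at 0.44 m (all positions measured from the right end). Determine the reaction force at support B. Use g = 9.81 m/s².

Take moments about support A.
Beam weight: 17.3 × 9.81 = 169.7 N down at 0.77 m → arm 0.77 m, τ = 169.7 × 0.77 = 130.7 N·m clockwise.
Battery pack: 29.5 × 9.81 = 289.4 N down at 0.581 m → arm 0.959 m, τ = 289.4 × 0.959 = 277.5 N·m clockwise.
Speaker: 18.5 × 9.81 = 181.5 N down at 0.44 m → arm 1.1 m, τ = 181.5 × 1.1 = 199.7 N·m clockwise.
Net load moment about support A = 607.9 N·m clockwise.
Reaction R at support B is upward at 0.24 m, arm 1.3 m → moment R × 1.3 counterclockwise.
Στ = 0 ⇒ R × 1.3 = 607.9 ⇒ R = 468 N.

R_B ≈ 468 N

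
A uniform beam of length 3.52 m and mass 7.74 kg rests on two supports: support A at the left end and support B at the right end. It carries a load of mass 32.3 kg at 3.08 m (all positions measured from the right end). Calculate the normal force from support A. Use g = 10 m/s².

About support B:
Beam weight: 7.74 × 10 = 77.4 N down at 1.76 m → arm 1.76 m, τ = 77.4 × 1.76 = 136.2 N·m counterclockwise.
Load: 32.3 × 10 = 323 N down at 3.08 m → arm 3.08 m, τ = 323 × 3.08 = 994.8 N·m counterclockwise.
Net load moment about support B = 1131 N·m counterclockwise.
Reaction R at support A is upward at 3.52 m, arm 3.52 m → moment R × 3.52 clockwise.
For rotational equilibrium, R × 3.52 = 1131, so R = 321 N.

R_A ≈ 321 N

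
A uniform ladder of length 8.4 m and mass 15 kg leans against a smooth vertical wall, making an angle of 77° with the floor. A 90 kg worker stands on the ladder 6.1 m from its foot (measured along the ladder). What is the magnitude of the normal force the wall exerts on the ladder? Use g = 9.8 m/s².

Sum moments about the foot of the ladder (the floor normal and friction both act there and drop out).
Ladder weight 15×9.8 = 147 N acts at 4.2 m along the ladder; its horizontal arm is 4.2·cos77° = 0.9448 m → τ = 138.9 N·m clockwise.
Worker: 90×9.8 = 882 N at 6.1 m → arm 1.372 m → τ = 1210 N·m clockwise.
Wall normal N acts horizontally at the top; its moment arm is the height L sinθ = 8.4·sin77° = 8.185 m, counterclockwise.
For rotational equilibrium, N × 8.185 = 1349, so N = 165 N.

N_wall ≈ 165 N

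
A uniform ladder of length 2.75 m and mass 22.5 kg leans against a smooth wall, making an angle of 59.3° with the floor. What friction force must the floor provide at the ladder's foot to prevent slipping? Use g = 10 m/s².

f ≈ 66.8 N

Taking torques about the foot of the ladder:
Ladder weight 22.5×10 = 225 N acts at 1.375 m along the ladder; its horizontal arm is 1.375·cos59.3° = 0.702 m → τ = 157.9 N·m clockwise.
Wall normal N acts horizontally at the top; its moment arm is the height L sinθ = 2.75·sin59.3° = 2.365 m, counterclockwise.
Balancing moments: N × 2.365 = 157.9, giving N = 66.8 N.
ΣFx = 0: friction at the foot balances the wall's push, so f = N_wall = 66.8 N.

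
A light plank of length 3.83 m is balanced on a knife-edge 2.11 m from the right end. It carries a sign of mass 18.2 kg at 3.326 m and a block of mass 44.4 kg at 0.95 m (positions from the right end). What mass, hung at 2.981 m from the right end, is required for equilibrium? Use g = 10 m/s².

Sum moments about the knife-edge (at 2.11 m from the right end) (the support reaction has zero arm there).
Sign: 18.2 × 10 = 182 N down at 3.326 m → arm 1.216 m, τ = 182 × 1.216 = 221.3 N·m counterclockwise.
Block: 44.4 × 10 = 444 N down at 0.95 m → arm 1.16 m, τ = 444 × 1.16 = 515 N·m clockwise.
Net moment of known loads = 293.7 N·m clockwise.
An unknown mass m at 2.981 m has arm 0.871 m; its moment is m·g·0.871 counterclockwise.
Στ = 0 ⇒ m × 10 × 0.871 = 293.7 ⇒ m = 293.7 / (10 × 0.871) = 33.7 kg.

m ≈ 33.7 kg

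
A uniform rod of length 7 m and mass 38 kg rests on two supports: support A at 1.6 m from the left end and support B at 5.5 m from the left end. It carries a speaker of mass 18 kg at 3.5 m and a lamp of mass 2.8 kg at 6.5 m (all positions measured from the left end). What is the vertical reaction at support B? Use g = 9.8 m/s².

Choose support A as the axis so its reaction then has zero moment arm.
Beam weight: 38 × 9.8 = 372.4 N down at 3.5 m → arm 1.9 m, τ = 372.4 × 1.9 = 707.6 N·m clockwise.
Speaker: 18 × 9.8 = 176.4 N down at 3.5 m → arm 1.9 m, τ = 176.4 × 1.9 = 335.2 N·m clockwise.
Lamp: 2.8 × 9.8 = 27.44 N down at 6.5 m → arm 4.9 m, τ = 27.44 × 4.9 = 134.5 N·m clockwise.
Net load moment about support A = 1177 N·m clockwise.
Reaction R at support B is upward at 5.5 m, arm 3.9 m → moment R × 3.9 counterclockwise.
Balancing moments: R × 3.9 = 1177, giving R = 302 N.

R_B ≈ 302 N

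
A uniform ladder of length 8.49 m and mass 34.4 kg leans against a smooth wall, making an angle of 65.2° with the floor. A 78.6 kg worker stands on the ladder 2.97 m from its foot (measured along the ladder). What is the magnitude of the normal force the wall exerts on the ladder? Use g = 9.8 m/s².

N_wall ≈ 202 N

Choose the foot of the ladder as the axis so the floor normal and friction both act there and drop out.
Ladder weight 34.4×9.8 = 337.1 N acts at 4.245 m along the ladder; its horizontal arm is 4.245·cos65.2° = 1.781 m → τ = 600.4 N·m clockwise.
Worker: 78.6×9.8 = 770.3 N at 2.97 m → arm 1.246 m → τ = 959.8 N·m clockwise.
Wall normal N acts horizontally at the top; its moment arm is the height L sinθ = 8.49·sin65.2° = 7.707 m, counterclockwise.
Setting net torque to zero: N × 7.707 = 1560 → N = 202 N.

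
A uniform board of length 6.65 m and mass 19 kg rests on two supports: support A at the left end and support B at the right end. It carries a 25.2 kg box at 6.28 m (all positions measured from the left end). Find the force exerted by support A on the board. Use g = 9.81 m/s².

Sum moments about support B (its reaction then has zero moment arm).
Beam weight: 19 × 9.81 = 186.4 N down at 3.325 m → arm 3.325 m, τ = 186.4 × 3.325 = 619.8 N·m counterclockwise.
Box: 25.2 × 9.81 = 247.2 N down at 6.28 m → arm 0.37 m, τ = 247.2 × 0.37 = 91.46 N·m counterclockwise.
Net load moment about support B = 711.3 N·m counterclockwise.
Reaction R at support A is upward at 0 m, arm 6.65 m → moment R × 6.65 clockwise.
Στ = 0 ⇒ R × 6.65 = 711.3 ⇒ R = 107 N.

R_A ≈ 107 N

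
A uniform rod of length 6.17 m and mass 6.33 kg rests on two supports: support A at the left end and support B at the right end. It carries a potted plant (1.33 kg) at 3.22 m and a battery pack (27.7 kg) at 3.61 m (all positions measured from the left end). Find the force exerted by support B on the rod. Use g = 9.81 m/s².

Take moments about support A.
Beam weight: 6.33 × 9.81 = 62.1 N down at 3.085 m → arm 3.085 m, τ = 62.1 × 3.085 = 191.6 N·m clockwise.
Potted plant: 1.33 × 9.81 = 13.05 N down at 3.22 m → arm 3.22 m, τ = 13.05 × 3.22 = 42.02 N·m clockwise.
Battery pack: 27.7 × 9.81 = 271.7 N down at 3.61 m → arm 3.61 m, τ = 271.7 × 3.61 = 980.8 N·m clockwise.
Net load moment about support A = 1214 N·m clockwise.
Reaction R at support B is upward at 6.17 m, arm 6.17 m → moment R × 6.17 counterclockwise.
Balancing moments: R × 6.17 = 1214, giving R = 197 N.

R_B ≈ 197 N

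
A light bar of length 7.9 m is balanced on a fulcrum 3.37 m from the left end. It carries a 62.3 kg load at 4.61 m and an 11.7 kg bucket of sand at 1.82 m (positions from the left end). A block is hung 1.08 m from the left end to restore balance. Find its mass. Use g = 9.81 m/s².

m ≈ 25.8 kg

Choose the fulcrum (at 3.37 m from the left end) as the axis so the support reaction has zero arm there.
Load: 62.3 × 9.81 = 611.2 N down at 4.61 m → arm 1.24 m, τ = 611.2 × 1.24 = 757.9 N·m clockwise.
Bucket of sand: 11.7 × 9.81 = 114.8 N down at 1.82 m → arm 1.55 m, τ = 114.8 × 1.55 = 177.9 N·m counterclockwise.
Net moment of known loads = 580 N·m clockwise.
An unknown mass m at 1.08 m has arm 2.29 m; its moment is m·g·2.29 counterclockwise.
Balancing moments: m × 9.81 × 2.29 = 580, giving m = 580 / (9.81 × 2.29) = 25.8 kg.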